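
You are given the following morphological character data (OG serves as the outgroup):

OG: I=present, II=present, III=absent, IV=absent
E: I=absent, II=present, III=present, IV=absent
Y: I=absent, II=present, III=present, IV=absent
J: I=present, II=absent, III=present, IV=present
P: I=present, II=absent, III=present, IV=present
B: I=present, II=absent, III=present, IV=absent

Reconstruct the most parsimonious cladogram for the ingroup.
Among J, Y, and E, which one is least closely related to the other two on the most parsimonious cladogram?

J

Character polarity is set by the outgroup: the derived state is whichever differs from the outgroup's state, so for I, II the derived state is 'absent', and for the remaining characters it is 'present'.
Only E and Y show the derived state 'absent' for I, supporting them as a clade.
II: derived state 'absent' in B, J, and P only — synapomorphy for {B, J, P}.
All ingroup taxa share the derived state 'present' for III; it defines the ingroup but does not resolve relationships within it.
Only J and P show the derived state 'present' for IV, supporting them as a clade.
Most parsimonious ingroup topology: ((E,Y),((J,P),B)).
E and Y share a more recent common ancestor with each other than either does with J, so J is the least closely related of the three.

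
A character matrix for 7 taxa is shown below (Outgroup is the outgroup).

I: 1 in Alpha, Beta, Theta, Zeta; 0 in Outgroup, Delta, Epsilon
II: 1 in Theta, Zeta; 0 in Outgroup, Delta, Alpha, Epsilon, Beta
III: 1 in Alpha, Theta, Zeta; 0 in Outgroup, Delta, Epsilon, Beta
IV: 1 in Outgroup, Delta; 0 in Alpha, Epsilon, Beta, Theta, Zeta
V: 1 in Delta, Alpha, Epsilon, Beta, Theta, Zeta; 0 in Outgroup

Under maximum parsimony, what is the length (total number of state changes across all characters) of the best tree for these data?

5

Character polarity is set by the outgroup: the derived state is whichever differs from the outgroup's state, so for IV the derived state is '0', and for the remaining characters it is '1'.
I: derived state '1' in Alpha, Beta, Theta, and Zeta only — synapomorphy for {Alpha, Beta, Theta, Zeta}.
II: derived state '1' in Theta and Zeta only — synapomorphy for {Theta, Zeta}.
Only Alpha, Theta, and Zeta show the derived state '1' for III, supporting them as a clade.
Only Alpha, Beta, Epsilon, Theta, and Zeta show the derived state '0' for IV, supporting them as a clade.
All ingroup taxa share the derived state '1' for V; it defines the ingroup but does not resolve relationships within it.
Most parsimonious ingroup topology: (Delta,(((Alpha,(Theta,Zeta)),Beta),Epsilon)).
Changes per character on this tree: I: 1; II: 1; III: 1; IV: 1; V: 1.
Total = 5.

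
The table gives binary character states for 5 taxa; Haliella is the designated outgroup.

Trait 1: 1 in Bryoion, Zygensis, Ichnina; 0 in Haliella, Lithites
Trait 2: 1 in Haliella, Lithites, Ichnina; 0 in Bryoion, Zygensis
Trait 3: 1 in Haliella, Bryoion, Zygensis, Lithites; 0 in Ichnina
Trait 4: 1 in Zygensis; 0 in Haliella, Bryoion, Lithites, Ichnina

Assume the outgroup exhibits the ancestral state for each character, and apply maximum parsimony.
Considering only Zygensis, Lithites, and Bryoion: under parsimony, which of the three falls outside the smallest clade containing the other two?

Lithites

Character polarity is set by the outgroup: the derived state is whichever differs from the outgroup's state, so for Trait 2, Trait 3 the derived state is '0', and for the remaining characters it is '1'.
Trait 1: derived state '1' in Bryoion, Ichnina, and Zygensis only — synapomorphy for {Bryoion, Ichnina, Zygensis}.
Trait 2 (derived state '0') is shared by Bryoion and Zygensis — a synapomorphy uniting that clade.
Trait 3 (derived state '0') is unique to Ichnina (autapomorphy; uninformative for grouping).
Trait 4 (derived state '1') is unique to Zygensis (autapomorphy; uninformative for grouping).
Most parsimonious ingroup topology: (((Bryoion,Zygensis),Ichnina),Lithites).
Zygensis and Bryoion share a more recent common ancestor with each other than either does with Lithites, so Lithites is the least closely related of the three.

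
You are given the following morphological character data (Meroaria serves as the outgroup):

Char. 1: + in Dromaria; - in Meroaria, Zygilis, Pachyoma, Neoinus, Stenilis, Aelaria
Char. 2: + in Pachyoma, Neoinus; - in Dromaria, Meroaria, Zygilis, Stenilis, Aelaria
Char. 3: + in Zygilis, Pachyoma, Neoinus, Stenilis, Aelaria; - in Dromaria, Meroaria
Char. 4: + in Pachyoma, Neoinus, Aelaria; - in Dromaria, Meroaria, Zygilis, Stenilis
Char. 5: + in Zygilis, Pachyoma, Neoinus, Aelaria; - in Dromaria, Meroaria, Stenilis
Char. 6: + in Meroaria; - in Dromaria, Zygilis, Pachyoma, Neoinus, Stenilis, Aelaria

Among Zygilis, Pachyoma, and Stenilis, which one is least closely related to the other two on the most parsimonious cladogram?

Character polarity is set by the outgroup: the derived state is whichever differs from the outgroup's state, so for Char. 6 the derived state is '-', and for the remaining characters it is '+'.
Char. 1: derived state '+' in Dromaria only — an autapomorphy, so it tells us nothing about relationships among taxa.
Char. 2: derived state '+' in Neoinus and Pachyoma only — synapomorphy for {Neoinus, Pachyoma}.
Char. 3 (derived state '+') is shared by Aelaria, Neoinus, Pachyoma, Stenilis, and Zygilis — a synapomorphy uniting that clade.
Char. 4: derived state '+' in Aelaria, Neoinus, and Pachyoma only — synapomorphy for {Aelaria, Neoinus, Pachyoma}.
Char. 5 (derived state '+') is shared by Aelaria, Neoinus, Pachyoma, and Zygilis — a synapomorphy uniting that clade.
Char. 6 (derived state '-') is shared by all ingroup taxa — unites the whole ingroup.
Most parsimonious ingroup topology: (((((Neoinus,Pachyoma),Aelaria),Zygilis),Stenilis),Dromaria).
Pachyoma and Zygilis share a more recent common ancestor with each other than either does with Stenilis, so Stenilis is the least closely related of the three.

Stenilis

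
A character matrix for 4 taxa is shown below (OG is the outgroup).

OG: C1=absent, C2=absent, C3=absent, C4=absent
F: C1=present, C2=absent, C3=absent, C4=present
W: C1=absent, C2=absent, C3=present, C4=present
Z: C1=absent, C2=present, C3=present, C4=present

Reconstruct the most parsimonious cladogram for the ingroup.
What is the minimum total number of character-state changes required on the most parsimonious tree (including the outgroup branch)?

The outgroup has state 'absent' for every character, so 'present' is the derived state throughout.
C1: derived state 'present' in F only — an autapomorphy, so it tells us nothing about relationships among taxa.
C2 (derived state 'present') is unique to Z (autapomorphy; uninformative for grouping).
C3 (derived state 'present') is shared by W and Z — a synapomorphy uniting that clade.
All ingroup taxa share the derived state 'present' for C4; it defines the ingroup but does not resolve relationships within it.
Most parsimonious ingroup topology: (F,(W,Z)).
Changes per character on this tree: C1: 1; C2: 1; C3: 1; C4: 1.
Total = 4.

4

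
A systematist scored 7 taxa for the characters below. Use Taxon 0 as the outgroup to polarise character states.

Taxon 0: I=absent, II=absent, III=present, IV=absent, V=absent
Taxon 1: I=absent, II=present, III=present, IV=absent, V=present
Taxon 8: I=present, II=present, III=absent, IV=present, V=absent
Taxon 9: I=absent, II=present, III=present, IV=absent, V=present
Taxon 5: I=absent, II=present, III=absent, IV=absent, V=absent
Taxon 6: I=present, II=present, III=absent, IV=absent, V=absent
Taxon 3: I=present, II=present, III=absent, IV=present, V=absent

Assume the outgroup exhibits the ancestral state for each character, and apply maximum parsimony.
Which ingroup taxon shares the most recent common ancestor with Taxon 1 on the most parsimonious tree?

Character polarity is set by the outgroup: the derived state is whichever differs from the outgroup's state, so for III the derived state is 'absent', and for the remaining characters it is 'present'.
I (derived state 'present') is shared by Taxon 3, Taxon 6, and Taxon 8 — a synapomorphy uniting that clade.
II (derived state 'present') is shared by all ingroup taxa — unites the whole ingroup.
III: derived state 'absent' in Taxon 3, Taxon 5, Taxon 6, and Taxon 8 only — synapomorphy for {Taxon 3, Taxon 5, Taxon 6, Taxon 8}.
Only Taxon 3 and Taxon 8 show the derived state 'present' for IV, supporting them as a clade.
V: derived state 'present' in Taxon 1 and Taxon 9 only — synapomorphy for {Taxon 1, Taxon 9}.
Most parsimonious ingroup topology: ((Taxon 1,Taxon 9),(((Taxon 8,Taxon 3),Taxon 6),Taxon 5)).
Taxon 1 and Taxon 9 form a cherry on this tree, so they are sister taxa.

Taxon 9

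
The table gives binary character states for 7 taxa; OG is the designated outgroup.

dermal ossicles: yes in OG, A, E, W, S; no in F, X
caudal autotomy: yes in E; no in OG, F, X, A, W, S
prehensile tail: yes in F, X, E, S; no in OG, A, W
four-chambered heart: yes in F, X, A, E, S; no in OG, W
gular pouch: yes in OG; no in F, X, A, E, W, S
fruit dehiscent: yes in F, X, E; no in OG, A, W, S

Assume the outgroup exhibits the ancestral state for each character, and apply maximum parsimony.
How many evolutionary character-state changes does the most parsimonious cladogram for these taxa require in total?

Character polarity is set by the outgroup: the derived state is whichever differs from the outgroup's state, so for dermal ossicles, gular pouch the derived state is 'no', and for the remaining characters it is 'yes'.
dermal ossicles: derived state 'no' in F and X only — synapomorphy for {F, X}.
caudal autotomy: derived state 'yes' in E only — an autapomorphy, so it tells us nothing about relationships among taxa.
prehensile tail (derived state 'yes') is shared by E, F, S, and X — a synapomorphy uniting that clade.
four-chambered heart (derived state 'yes') is shared by A, E, F, S, and X — a synapomorphy uniting that clade.
gular pouch (derived state 'no') is shared by all ingroup taxa — unites the whole ingroup.
fruit dehiscent: derived state 'yes' in E, F, and X only — synapomorphy for {E, F, X}.
Most parsimonious ingroup topology: (((((F,X),E),S),A),W).
Changes per character on this tree: dermal ossicles: 1; caudal autotomy: 1; prehensile tail: 1; four-chambered heart: 1; gular pouch: 1; fruit dehiscent: 1.
Total = 6.

6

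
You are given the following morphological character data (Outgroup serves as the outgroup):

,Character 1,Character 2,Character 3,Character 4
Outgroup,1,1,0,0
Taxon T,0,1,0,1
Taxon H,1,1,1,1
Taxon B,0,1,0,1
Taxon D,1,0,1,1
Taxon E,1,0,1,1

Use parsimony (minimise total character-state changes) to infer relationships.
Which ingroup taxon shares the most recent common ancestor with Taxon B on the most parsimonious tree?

Character polarity is set by the outgroup: the derived state is whichever differs from the outgroup's state, so for Character 1, Character 2 the derived state is '0', and for the remaining characters it is '1'.
Character 1: derived state '0' in Taxon B and Taxon T only — synapomorphy for {Taxon B, Taxon T}.
Character 2 (derived state '0') is shared by Taxon D and Taxon E — a synapomorphy uniting that clade.
Character 3: derived state '1' in Taxon D, Taxon E, and Taxon H only — synapomorphy for {Taxon D, Taxon E, Taxon H}.
Character 4 (derived state '1') is shared by all ingroup taxa — unites the whole ingroup.
Most parsimonious ingroup topology: ((Taxon T,Taxon B),(Taxon H,(Taxon D,Taxon E))).
Taxon B and Taxon T form a cherry on this tree, so they are sister taxa.

Taxon T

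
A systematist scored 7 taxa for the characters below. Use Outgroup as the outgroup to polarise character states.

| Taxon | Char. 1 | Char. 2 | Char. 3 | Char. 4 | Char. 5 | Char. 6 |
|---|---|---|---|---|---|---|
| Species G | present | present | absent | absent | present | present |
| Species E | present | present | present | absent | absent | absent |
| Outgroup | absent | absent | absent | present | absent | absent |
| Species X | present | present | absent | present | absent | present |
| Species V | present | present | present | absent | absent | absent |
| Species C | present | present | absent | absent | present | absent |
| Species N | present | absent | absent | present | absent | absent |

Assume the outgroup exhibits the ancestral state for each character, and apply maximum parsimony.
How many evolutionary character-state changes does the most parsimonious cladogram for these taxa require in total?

Character polarity is set by the outgroup: the derived state is whichever differs from the outgroup's state, so for Char. 4 the derived state is 'absent', and for the remaining characters it is 'present'.
All ingroup taxa share the derived state 'present' for Char. 1; it defines the ingroup but does not resolve relationships within it.
Char. 2 (derived state 'present') is shared by Species C, Species E, Species G, Species V, and Species X — a synapomorphy uniting that clade.
Char. 3 (derived state 'present') is shared by Species E and Species V — a synapomorphy uniting that clade.
Char. 4 (derived state 'absent') is shared by Species C, Species E, Species G, and Species V — a synapomorphy uniting that clade.
Char. 5 (derived state 'present') is shared by Species C and Species G — a synapomorphy uniting that clade.
Char. 6 groups Species G and Species X, which is incompatible with the clades supported by the remaining characters; treating it as convergent (homoplasy) costs fewer steps than any alternative tree.
Most parsimonious ingroup topology: (Species N,(Species X,((Species C,Species G),(Species E,Species V)))).
Changes per character on this tree: Char. 1: 1; Char. 2: 1; Char. 3: 1; Char. 4: 1; Char. 5: 1; Char. 6: 2.
Total = 7.

7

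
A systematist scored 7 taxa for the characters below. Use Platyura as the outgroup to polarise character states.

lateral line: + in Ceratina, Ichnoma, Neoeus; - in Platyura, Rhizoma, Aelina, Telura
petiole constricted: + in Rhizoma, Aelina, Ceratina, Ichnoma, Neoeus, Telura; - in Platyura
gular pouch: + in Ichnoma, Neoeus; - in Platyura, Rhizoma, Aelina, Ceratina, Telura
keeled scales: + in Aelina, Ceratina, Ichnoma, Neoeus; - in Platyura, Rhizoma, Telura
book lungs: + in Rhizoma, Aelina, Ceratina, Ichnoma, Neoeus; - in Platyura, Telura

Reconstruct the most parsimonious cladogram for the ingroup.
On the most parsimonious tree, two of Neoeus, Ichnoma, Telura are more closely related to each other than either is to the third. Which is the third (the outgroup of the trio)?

The outgroup has state '-' for every character, so '+' is the derived state throughout.
lateral line: derived state '+' in Ceratina, Ichnoma, and Neoeus only — synapomorphy for {Ceratina, Ichnoma, Neoeus}.
petiole constricted (derived state '+') is shared by all ingroup taxa — unites the whole ingroup.
gular pouch (derived state '+') is shared by Ichnoma and Neoeus — a synapomorphy uniting that clade.
keeled scales: derived state '+' in Aelina, Ceratina, Ichnoma, and Neoeus only — synapomorphy for {Aelina, Ceratina, Ichnoma, Neoeus}.
Only Aelina, Ceratina, Ichnoma, Neoeus, and Rhizoma show the derived state '+' for book lungs, supporting them as a clade.
Most parsimonious ingroup topology: ((Rhizoma,(Aelina,(Ceratina,(Ichnoma,Neoeus)))),Telura).
Ichnoma and Neoeus share a more recent common ancestor with each other than either does with Telura, so Telura is the least closely related of the three.

Telura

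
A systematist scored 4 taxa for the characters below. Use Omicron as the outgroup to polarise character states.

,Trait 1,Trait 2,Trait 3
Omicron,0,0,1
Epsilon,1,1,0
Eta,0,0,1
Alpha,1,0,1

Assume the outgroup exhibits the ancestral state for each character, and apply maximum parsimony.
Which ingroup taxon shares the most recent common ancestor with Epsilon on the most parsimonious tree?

Character polarity is set by the outgroup: the derived state is whichever differs from the outgroup's state, so for Trait 3 the derived state is '0', and for the remaining characters it is '1'.
Trait 1: derived state '1' in Alpha and Epsilon only — synapomorphy for {Alpha, Epsilon}.
Trait 2: derived state '1' in Epsilon only — an autapomorphy, so it tells us nothing about relationships among taxa.
Trait 3 (derived state '0') is unique to Epsilon (autapomorphy; uninformative for grouping).
Most parsimonious ingroup topology: ((Alpha,Epsilon),Eta).
Epsilon and Alpha form a cherry on this tree, so they are sister taxa.

Alpha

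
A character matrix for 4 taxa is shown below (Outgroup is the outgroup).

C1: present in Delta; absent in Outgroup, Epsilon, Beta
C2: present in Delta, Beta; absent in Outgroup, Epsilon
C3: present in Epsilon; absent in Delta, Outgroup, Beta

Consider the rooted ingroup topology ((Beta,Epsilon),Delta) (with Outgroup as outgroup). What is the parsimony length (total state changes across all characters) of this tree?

4

Map each character onto ((Beta,Epsilon),Delta) (rooted by Outgroup) and count the minimum state changes it requires (Fitch parsimony):
C1: 1; C2: 2; C3: 1.
Total tree length = 4.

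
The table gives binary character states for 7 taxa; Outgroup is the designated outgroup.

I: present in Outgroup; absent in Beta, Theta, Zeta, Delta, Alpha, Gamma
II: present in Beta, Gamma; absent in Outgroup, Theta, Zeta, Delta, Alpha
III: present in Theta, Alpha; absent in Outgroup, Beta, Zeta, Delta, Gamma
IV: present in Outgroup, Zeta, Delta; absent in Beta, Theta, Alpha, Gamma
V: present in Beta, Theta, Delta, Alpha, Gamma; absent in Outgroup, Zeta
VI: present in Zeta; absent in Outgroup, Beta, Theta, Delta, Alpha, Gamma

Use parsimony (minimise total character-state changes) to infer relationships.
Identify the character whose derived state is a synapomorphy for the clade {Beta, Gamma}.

Character polarity is set by the outgroup: the derived state is whichever differs from the outgroup's state, so for I, IV the derived state is 'absent', and for the remaining characters it is 'present'.
All ingroup taxa share the derived state 'absent' for I; it defines the ingroup but does not resolve relationships within it.
II (derived state 'present') is shared by Beta and Gamma — a synapomorphy uniting that clade.
Only Alpha and Theta show the derived state 'present' for III, supporting them as a clade.
IV (derived state 'absent') is shared by Alpha, Beta, Gamma, and Theta — a synapomorphy uniting that clade.
V (derived state 'present') is shared by Alpha, Beta, Delta, Gamma, and Theta — a synapomorphy uniting that clade.
VI (derived state 'present') is unique to Zeta (autapomorphy; uninformative for grouping).
Most parsimonious ingroup topology: ((((Beta,Gamma),(Theta,Alpha)),Delta),Zeta).
The clade {Beta, Gamma} is supported by II: its derived state 'present' occurs in exactly those taxa and in no other taxon (including the outgroup).

II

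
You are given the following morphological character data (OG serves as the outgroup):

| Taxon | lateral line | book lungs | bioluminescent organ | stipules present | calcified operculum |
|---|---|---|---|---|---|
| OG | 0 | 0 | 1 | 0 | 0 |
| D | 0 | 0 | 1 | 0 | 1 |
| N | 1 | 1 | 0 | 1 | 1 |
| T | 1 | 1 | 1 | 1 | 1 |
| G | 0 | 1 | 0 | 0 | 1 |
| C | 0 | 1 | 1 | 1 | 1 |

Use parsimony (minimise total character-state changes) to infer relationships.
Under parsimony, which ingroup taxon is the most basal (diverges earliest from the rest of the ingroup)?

Character polarity is set by the outgroup: the derived state is whichever differs from the outgroup's state, so for bioluminescent organ the derived state is '0', and for the remaining characters it is '1'.
lateral line: derived state '1' in N and T only — synapomorphy for {N, T}.
Only C, G, N, and T show the derived state '1' for book lungs, supporting them as a clade.
bioluminescent organ (state '0') occurs in G and N but conflicts with the nesting implied by the other characters — most parsimoniously interpreted as homoplasy.
stipules present (derived state '1') is shared by C, N, and T — a synapomorphy uniting that clade.
calcified operculum (derived state '1') is shared by all ingroup taxa — unites the whole ingroup.
Most parsimonious ingroup topology: (D,(((N,T),C),G)).
D is sister to the clade containing all other ingroup taxa, so it is the earliest-diverging (most basal) ingroup lineage.

D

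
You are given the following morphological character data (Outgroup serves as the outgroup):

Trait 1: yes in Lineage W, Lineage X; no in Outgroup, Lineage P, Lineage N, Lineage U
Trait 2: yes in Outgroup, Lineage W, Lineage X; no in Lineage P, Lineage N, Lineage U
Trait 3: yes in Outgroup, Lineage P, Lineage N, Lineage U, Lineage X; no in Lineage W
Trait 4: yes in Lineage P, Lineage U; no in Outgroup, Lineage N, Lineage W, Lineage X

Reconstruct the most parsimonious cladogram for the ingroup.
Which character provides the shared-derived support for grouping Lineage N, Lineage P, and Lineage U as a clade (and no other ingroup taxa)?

Character polarity is set by the outgroup: the derived state is whichever differs from the outgroup's state, so for Trait 2, Trait 3 the derived state is 'no', and for the remaining characters it is 'yes'.
Trait 1 (derived state 'yes') is shared by Lineage W and Lineage X — a synapomorphy uniting that clade.
Only Lineage N, Lineage P, and Lineage U show the derived state 'no' for Trait 2, supporting them as a clade.
Trait 3: derived state 'no' in Lineage W only — an autapomorphy, so it tells us nothing about relationships among taxa.
Trait 4 (derived state 'yes') is shared by Lineage P and Lineage U — a synapomorphy uniting that clade.
Most parsimonious ingroup topology: (((Lineage P,Lineage U),Lineage N),(Lineage W,Lineage X)).
The clade {Lineage N, Lineage P, Lineage U} is supported by Trait 2: its derived state 'no' occurs in exactly those taxa and in no other taxon (including the outgroup).

Trait 2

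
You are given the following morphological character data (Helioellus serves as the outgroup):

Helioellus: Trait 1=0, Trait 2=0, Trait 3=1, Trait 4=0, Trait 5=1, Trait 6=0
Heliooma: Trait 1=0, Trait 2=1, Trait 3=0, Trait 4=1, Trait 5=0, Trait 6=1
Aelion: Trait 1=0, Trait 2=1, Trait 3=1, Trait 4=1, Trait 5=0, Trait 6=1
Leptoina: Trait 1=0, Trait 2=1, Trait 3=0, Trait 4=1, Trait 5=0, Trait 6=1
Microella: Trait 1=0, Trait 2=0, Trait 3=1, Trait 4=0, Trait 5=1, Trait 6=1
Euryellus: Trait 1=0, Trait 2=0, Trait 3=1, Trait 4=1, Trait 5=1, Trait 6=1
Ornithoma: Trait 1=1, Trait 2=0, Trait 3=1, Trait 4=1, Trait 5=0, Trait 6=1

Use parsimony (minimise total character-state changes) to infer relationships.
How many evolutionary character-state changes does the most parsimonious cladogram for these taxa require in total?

6

Character polarity is set by the outgroup: the derived state is whichever differs from the outgroup's state, so for Trait 3, Trait 5 the derived state is '0', and for the remaining characters it is '1'.
Trait 1: derived state '1' in Ornithoma only — an autapomorphy, so it tells us nothing about relationships among taxa.
Only Aelion, Heliooma, and Leptoina show the derived state '1' for Trait 2, supporting them as a clade.
Only Heliooma and Leptoina show the derived state '0' for Trait 3, supporting them as a clade.
Trait 4 (derived state '1') is shared by Aelion, Euryellus, Heliooma, Leptoina, and Ornithoma — a synapomorphy uniting that clade.
Trait 5 (derived state '0') is shared by Aelion, Heliooma, Leptoina, and Ornithoma — a synapomorphy uniting that clade.
All ingroup taxa share the derived state '1' for Trait 6; it defines the ingroup but does not resolve relationships within it.
Most parsimonious ingroup topology: (((((Heliooma,Leptoina),Aelion),Ornithoma),Euryellus),Microella).
Changes per character on this tree: Trait 1: 1; Trait 2: 1; Trait 3: 1; Trait 4: 1; Trait 5: 1; Trait 6: 1.
Total = 6.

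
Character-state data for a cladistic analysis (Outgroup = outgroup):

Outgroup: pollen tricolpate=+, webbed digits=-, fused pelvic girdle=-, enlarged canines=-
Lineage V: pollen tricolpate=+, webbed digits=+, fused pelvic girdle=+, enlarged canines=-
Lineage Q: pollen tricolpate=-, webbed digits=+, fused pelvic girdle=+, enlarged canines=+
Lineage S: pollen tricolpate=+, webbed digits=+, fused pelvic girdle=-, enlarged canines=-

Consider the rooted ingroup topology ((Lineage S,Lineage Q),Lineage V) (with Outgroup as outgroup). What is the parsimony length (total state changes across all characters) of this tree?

Map each character onto ((Lineage S,Lineage Q),Lineage V) (rooted by Outgroup) and count the minimum state changes it requires (Fitch parsimony):
pollen tricolpate: 1; webbed digits: 1; fused pelvic girdle: 2; enlarged canines: 1.
Total tree length = 5.

5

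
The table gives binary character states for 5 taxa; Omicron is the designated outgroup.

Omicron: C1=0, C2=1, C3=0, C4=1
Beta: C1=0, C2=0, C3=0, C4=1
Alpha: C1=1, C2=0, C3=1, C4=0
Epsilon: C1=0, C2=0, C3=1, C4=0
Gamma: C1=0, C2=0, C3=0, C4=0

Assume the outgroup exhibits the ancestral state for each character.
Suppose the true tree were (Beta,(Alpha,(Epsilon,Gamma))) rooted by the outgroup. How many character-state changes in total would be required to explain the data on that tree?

Map each character onto (Beta,(Alpha,(Epsilon,Gamma))) (rooted by Omicron) and count the minimum state changes it requires (Fitch parsimony):
C1: 1; C2: 1; C3: 2; C4: 1.
Total tree length = 5.

5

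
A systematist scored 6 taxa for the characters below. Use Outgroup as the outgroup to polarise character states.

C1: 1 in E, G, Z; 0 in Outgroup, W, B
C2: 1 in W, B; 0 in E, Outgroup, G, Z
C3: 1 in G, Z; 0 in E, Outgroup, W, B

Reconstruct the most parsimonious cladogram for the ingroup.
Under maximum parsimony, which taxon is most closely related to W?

B

The outgroup has state '0' for every character, so '1' is the derived state throughout.
C1: derived state '1' in E, G, and Z only — synapomorphy for {E, G, Z}.
Only B and W show the derived state '1' for C2, supporting them as a clade.
C3 (derived state '1') is shared by G and Z — a synapomorphy uniting that clade.
Most parsimonious ingroup topology: ((W,B),(E,(G,Z))).
W and B form a cherry on this tree, so they are sister taxa.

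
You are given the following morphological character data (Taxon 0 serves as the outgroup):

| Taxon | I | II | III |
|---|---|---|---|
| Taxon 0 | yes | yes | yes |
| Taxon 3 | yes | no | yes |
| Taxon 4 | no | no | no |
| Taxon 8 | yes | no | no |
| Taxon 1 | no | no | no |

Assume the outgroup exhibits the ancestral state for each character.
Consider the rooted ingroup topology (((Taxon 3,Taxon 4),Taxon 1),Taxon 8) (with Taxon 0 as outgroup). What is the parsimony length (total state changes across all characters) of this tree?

5

Map each character onto (((Taxon 3,Taxon 4),Taxon 1),Taxon 8) (rooted by Taxon 0) and count the minimum state changes it requires (Fitch parsimony):
I: 2; II: 1; III: 2.
Total tree length = 5.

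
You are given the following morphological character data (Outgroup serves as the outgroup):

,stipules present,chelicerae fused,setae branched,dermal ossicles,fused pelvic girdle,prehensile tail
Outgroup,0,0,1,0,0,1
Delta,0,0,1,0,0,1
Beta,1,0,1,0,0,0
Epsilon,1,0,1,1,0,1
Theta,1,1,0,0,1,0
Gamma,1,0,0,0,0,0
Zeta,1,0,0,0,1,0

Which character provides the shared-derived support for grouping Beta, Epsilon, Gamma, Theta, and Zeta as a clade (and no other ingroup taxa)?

Character polarity is set by the outgroup: the derived state is whichever differs from the outgroup's state, so for setae branched, prehensile tail the derived state is '0', and for the remaining characters it is '1'.
stipules present (derived state '1') is shared by Beta, Epsilon, Gamma, Theta, and Zeta — a synapomorphy uniting that clade.
chelicerae fused: derived state '1' in Theta only — an autapomorphy, so it tells us nothing about relationships among taxa.
setae branched (derived state '0') is shared by Gamma, Theta, and Zeta — a synapomorphy uniting that clade.
dermal ossicles: derived state '1' in Epsilon only — an autapomorphy, so it tells us nothing about relationships among taxa.
Only Theta and Zeta show the derived state '1' for fused pelvic girdle, supporting them as a clade.
Only Beta, Gamma, Theta, and Zeta show the derived state '0' for prehensile tail, supporting them as a clade.
Most parsimonious ingroup topology: (Delta,((Beta,((Theta,Zeta),Gamma)),Epsilon)).
The clade {Beta, Epsilon, Gamma, Theta, Zeta} is supported by stipules present: its derived state '1' occurs in exactly those taxa and in no other taxon (including the outgroup).

stipules present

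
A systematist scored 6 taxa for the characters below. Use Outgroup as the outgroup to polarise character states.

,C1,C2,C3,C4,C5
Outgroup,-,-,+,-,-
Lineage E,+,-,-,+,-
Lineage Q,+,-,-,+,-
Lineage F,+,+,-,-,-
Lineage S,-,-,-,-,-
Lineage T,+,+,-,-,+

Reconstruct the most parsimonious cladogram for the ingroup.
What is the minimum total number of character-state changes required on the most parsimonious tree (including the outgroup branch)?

5

Character polarity is set by the outgroup: the derived state is whichever differs from the outgroup's state, so for C3 the derived state is '-', and for the remaining characters it is '+'.
Only Lineage E, Lineage F, Lineage Q, and Lineage T show the derived state '+' for C1, supporting them as a clade.
C2: derived state '+' in Lineage F and Lineage T only — synapomorphy for {Lineage F, Lineage T}.
C3 (derived state '-') is shared by all ingroup taxa — unites the whole ingroup.
C4: derived state '+' in Lineage E and Lineage Q only — synapomorphy for {Lineage E, Lineage Q}.
C5: derived state '+' in Lineage T only — an autapomorphy, so it tells us nothing about relationships among taxa.
Most parsimonious ingroup topology: (((Lineage E,Lineage Q),(Lineage F,Lineage T)),Lineage S).
Changes per character on this tree: C1: 1; C2: 1; C3: 1; C4: 1; C5: 1.
Total = 5.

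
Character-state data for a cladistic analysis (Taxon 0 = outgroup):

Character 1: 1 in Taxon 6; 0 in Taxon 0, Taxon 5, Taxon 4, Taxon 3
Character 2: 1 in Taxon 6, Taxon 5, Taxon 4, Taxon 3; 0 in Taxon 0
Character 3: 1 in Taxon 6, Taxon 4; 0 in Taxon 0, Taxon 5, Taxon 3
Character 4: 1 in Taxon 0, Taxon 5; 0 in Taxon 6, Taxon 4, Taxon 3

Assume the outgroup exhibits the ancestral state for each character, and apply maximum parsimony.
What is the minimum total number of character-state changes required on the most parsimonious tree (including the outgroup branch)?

4

Character polarity is set by the outgroup: the derived state is whichever differs from the outgroup's state, so for Character 4 the derived state is '0', and for the remaining characters it is '1'.
Character 1 (derived state '1') is unique to Taxon 6 (autapomorphy; uninformative for grouping).
Character 2 (derived state '1') is shared by all ingroup taxa — unites the whole ingroup.
Only Taxon 4 and Taxon 6 show the derived state '1' for Character 3, supporting them as a clade.
Character 4 (derived state '0') is shared by Taxon 3, Taxon 4, and Taxon 6 — a synapomorphy uniting that clade.
Most parsimonious ingroup topology: (((Taxon 6,Taxon 4),Taxon 3),Taxon 5).
Changes per character on this tree: Character 1: 1; Character 2: 1; Character 3: 1; Character 4: 1.
Total = 4.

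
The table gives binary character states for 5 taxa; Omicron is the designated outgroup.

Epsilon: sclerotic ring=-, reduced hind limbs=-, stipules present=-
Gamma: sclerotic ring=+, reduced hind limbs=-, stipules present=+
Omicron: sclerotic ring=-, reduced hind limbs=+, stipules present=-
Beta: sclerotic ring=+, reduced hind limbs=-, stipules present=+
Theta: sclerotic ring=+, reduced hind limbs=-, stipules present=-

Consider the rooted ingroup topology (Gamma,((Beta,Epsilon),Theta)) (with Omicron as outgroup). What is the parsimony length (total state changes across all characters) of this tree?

5

Map each character onto (Gamma,((Beta,Epsilon),Theta)) (rooted by Omicron) and count the minimum state changes it requires (Fitch parsimony):
sclerotic ring: 2; reduced hind limbs: 1; stipules present: 2.
Total tree length = 5.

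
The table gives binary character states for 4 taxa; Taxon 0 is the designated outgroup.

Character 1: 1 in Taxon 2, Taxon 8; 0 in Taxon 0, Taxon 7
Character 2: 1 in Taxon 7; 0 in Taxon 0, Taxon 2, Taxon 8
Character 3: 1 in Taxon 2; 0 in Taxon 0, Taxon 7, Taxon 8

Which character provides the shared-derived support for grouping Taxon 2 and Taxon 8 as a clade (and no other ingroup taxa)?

Character 1

The outgroup has state '0' for every character, so '1' is the derived state throughout.
Only Taxon 2 and Taxon 8 show the derived state '1' for Character 1, supporting them as a clade.
Character 2 (derived state '1') is unique to Taxon 7 (autapomorphy; uninformative for grouping).
Character 3 (derived state '1') is unique to Taxon 2 (autapomorphy; uninformative for grouping).
Most parsimonious ingroup topology: (Taxon 7,(Taxon 2,Taxon 8)).
The clade {Taxon 2, Taxon 8} is supported by Character 1: its derived state '1' occurs in exactly those taxa and in no other taxon (including the outgroup).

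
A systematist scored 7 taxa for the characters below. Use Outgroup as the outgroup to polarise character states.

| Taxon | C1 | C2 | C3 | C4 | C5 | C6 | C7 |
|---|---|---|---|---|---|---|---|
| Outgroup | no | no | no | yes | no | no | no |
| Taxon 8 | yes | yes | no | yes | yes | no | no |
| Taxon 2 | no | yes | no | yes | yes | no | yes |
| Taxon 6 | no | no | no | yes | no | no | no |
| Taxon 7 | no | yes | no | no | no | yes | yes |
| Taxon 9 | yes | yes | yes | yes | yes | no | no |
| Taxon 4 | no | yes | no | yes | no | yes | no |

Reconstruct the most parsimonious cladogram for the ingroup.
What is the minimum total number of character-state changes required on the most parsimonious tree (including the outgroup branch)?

Character polarity is set by the outgroup: the derived state is whichever differs from the outgroup's state, so for C4 the derived state is 'no', and for the remaining characters it is 'yes'.
C1 (derived state 'yes') is shared by Taxon 8 and Taxon 9 — a synapomorphy uniting that clade.
Only Taxon 2, Taxon 4, Taxon 7, Taxon 8, and Taxon 9 show the derived state 'yes' for C2, supporting them as a clade.
C3 (derived state 'yes') is unique to Taxon 9 (autapomorphy; uninformative for grouping).
C4: derived state 'no' in Taxon 7 only — an autapomorphy, so it tells us nothing about relationships among taxa.
C5: derived state 'yes' in Taxon 2, Taxon 8, and Taxon 9 only — synapomorphy for {Taxon 2, Taxon 8, Taxon 9}.
C6: derived state 'yes' in Taxon 4 and Taxon 7 only — synapomorphy for {Taxon 4, Taxon 7}.
C7 groups Taxon 2 and Taxon 7, which is incompatible with the clades supported by the remaining characters; treating it as convergent (homoplasy) costs fewer steps than any alternative tree.
Most parsimonious ingroup topology: ((((Taxon 8,Taxon 9),Taxon 2),(Taxon 7,Taxon 4)),Taxon 6).
Changes per character on this tree: C1: 1; C2: 1; C3: 1; C4: 1; C5: 1; C6: 1; C7: 2.
Total = 8.

8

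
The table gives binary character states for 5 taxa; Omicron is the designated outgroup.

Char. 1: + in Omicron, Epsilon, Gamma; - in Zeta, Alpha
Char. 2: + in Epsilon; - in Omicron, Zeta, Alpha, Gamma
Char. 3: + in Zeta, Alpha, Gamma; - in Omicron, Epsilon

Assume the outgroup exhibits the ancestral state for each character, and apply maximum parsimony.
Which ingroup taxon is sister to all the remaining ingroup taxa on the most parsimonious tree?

Character polarity is set by the outgroup: the derived state is whichever differs from the outgroup's state, so for Char. 1 the derived state is '-', and for the remaining characters it is '+'.
Char. 1: derived state '-' in Alpha and Zeta only — synapomorphy for {Alpha, Zeta}.
Char. 2 (derived state '+') is unique to Epsilon (autapomorphy; uninformative for grouping).
Only Alpha, Gamma, and Zeta show the derived state '+' for Char. 3, supporting them as a clade.
Most parsimonious ingroup topology: (Epsilon,((Zeta,Alpha),Gamma)).
Epsilon is sister to the clade containing all other ingroup taxa, so it is the earliest-diverging (most basal) ingroup lineage.

Epsilon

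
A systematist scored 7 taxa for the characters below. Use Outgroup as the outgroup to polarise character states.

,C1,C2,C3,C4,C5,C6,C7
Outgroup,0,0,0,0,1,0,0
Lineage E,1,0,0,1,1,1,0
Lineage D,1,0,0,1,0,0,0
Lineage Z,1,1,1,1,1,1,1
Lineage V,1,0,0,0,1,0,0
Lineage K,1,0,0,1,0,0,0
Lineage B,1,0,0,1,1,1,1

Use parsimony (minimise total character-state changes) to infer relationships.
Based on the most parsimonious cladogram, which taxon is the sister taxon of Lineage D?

Lineage K

Character polarity is set by the outgroup: the derived state is whichever differs from the outgroup's state, so for C5 the derived state is '0', and for the remaining characters it is '1'.
C1 (derived state '1') is shared by all ingroup taxa — unites the whole ingroup.
C2: derived state '1' in Lineage Z only — an autapomorphy, so it tells us nothing about relationships among taxa.
C3 (derived state '1') is unique to Lineage Z (autapomorphy; uninformative for grouping).
C4: derived state '1' in Lineage B, Lineage D, Lineage E, Lineage K, and Lineage Z only — synapomorphy for {Lineage B, Lineage D, Lineage E, Lineage K, Lineage Z}.
Only Lineage D and Lineage K show the derived state '0' for C5, supporting them as a clade.
C6 (derived state '1') is shared by Lineage B, Lineage E, and Lineage Z — a synapomorphy uniting that clade.
C7 (derived state '1') is shared by Lineage B and Lineage Z — a synapomorphy uniting that clade.
Most parsimonious ingroup topology: (((Lineage E,(Lineage Z,Lineage B)),(Lineage D,Lineage K)),Lineage V).
Lineage D and Lineage K form a cherry on this tree, so they are sister taxa.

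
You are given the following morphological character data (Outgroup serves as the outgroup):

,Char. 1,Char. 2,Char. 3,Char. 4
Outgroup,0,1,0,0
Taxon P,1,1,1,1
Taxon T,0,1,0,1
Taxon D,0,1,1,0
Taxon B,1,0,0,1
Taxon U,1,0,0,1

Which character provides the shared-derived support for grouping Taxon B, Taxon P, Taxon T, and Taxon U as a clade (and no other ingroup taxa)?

Char. 4

Character polarity is set by the outgroup: the derived state is whichever differs from the outgroup's state, so for Char. 2 the derived state is '0', and for the remaining characters it is '1'.
Only Taxon B, Taxon P, and Taxon U show the derived state '1' for Char. 1, supporting them as a clade.
Only Taxon B and Taxon U show the derived state '0' for Char. 2, supporting them as a clade.
Char. 3 (state '1') occurs in Taxon D and Taxon P but conflicts with the nesting implied by the other characters — most parsimoniously interpreted as homoplasy.
Char. 4: derived state '1' in Taxon B, Taxon P, Taxon T, and Taxon U only — synapomorphy for {Taxon B, Taxon P, Taxon T, Taxon U}.
Most parsimonious ingroup topology: (((Taxon P,(Taxon B,Taxon U)),Taxon T),Taxon D).
The clade {Taxon B, Taxon P, Taxon T, Taxon U} is supported by Char. 4: its derived state '1' occurs in exactly those taxa and in no other taxon (including the outgroup).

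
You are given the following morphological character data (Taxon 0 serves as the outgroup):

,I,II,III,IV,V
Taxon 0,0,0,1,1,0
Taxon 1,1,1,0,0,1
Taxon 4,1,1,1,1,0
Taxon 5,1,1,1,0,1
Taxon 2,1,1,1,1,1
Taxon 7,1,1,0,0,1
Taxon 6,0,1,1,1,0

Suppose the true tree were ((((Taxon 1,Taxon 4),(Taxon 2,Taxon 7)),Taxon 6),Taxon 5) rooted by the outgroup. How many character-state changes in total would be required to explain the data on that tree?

11

Map each character onto ((((Taxon 1,Taxon 4),(Taxon 2,Taxon 7)),Taxon 6),Taxon 5) (rooted by Taxon 0) and count the minimum state changes it requires (Fitch parsimony):
I: 2; II: 1; III: 2; IV: 3; V: 3.
Total tree length = 11.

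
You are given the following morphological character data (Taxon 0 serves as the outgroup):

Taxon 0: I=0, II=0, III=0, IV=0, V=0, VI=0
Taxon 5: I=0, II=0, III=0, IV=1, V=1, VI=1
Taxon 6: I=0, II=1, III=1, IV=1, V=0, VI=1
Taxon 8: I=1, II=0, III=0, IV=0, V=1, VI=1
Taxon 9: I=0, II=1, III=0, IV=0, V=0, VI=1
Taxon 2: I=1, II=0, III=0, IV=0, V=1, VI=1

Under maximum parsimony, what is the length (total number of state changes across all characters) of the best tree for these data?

The outgroup has state '0' for every character, so '1' is the derived state throughout.
I (derived state '1') is shared by Taxon 2 and Taxon 8 — a synapomorphy uniting that clade.
II (derived state '1') is shared by Taxon 6 and Taxon 9 — a synapomorphy uniting that clade.
III: derived state '1' in Taxon 6 only — an autapomorphy, so it tells us nothing about relationships among taxa.
IV groups Taxon 5 and Taxon 6, which is incompatible with the clades supported by the remaining characters; treating it as convergent (homoplasy) costs fewer steps than any alternative tree.
V (derived state '1') is shared by Taxon 2, Taxon 5, and Taxon 8 — a synapomorphy uniting that clade.
All ingroup taxa share the derived state '1' for VI; it defines the ingroup but does not resolve relationships within it.
Most parsimonious ingroup topology: ((Taxon 5,(Taxon 8,Taxon 2)),(Taxon 6,Taxon 9)).
Changes per character on this tree: I: 1; II: 1; III: 1; IV: 2; V: 1; VI: 1.
Total = 7.

7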